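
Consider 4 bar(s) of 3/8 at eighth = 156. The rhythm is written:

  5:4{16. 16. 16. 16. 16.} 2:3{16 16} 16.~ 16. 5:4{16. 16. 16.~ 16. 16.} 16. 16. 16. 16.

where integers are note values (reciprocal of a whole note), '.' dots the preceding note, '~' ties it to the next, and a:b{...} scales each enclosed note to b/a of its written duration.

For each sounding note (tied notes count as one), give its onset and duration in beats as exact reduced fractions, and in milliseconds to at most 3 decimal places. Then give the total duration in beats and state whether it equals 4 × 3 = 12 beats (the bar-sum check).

1) 0.0ms=0b +230.769ms=3/5b
2) 230.769ms=3/5b +230.769ms=3/5b
3) 461.538ms=6/5b +230.769ms=3/5b
4) 692.308ms=9/5b +230.769ms=3/5b
5) 923.077ms=12/5b +230.769ms=3/5b
6) 1153.846ms=3b +288.462ms=3/4b
7) 1442.308ms=15/4b +288.462ms=3/4b
8) 1730.769ms=9/2b +576.923ms=3/2b
9) 2307.692ms=6b +230.769ms=3/5b
10) 2538.462ms=33/5b +230.769ms=3/5b
11) 2769.231ms=36/5b +461.538ms=6/5b
12) 3230.769ms=42/5b +230.769ms=3/5b
13) 3461.538ms=9b +288.462ms=3/4b
14) 3750.0ms=39/4b +288.462ms=3/4b
15) 4038.462ms=21/2b +288.462ms=3/4b
16) 4326.923ms=45/4b +288.462ms=3/4b
Σ=12b of 12 (156bpm 3/8) — PASS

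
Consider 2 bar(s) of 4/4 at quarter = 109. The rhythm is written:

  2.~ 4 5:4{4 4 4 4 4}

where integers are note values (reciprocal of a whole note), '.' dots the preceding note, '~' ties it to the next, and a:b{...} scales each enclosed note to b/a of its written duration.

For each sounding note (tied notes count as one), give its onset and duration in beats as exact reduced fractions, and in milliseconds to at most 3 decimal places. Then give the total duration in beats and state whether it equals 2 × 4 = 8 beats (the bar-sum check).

1) 0.0ms=0b +2201.835ms=4b
2) 2201.835ms=4b +440.367ms=4/5b
3) 2642.202ms=24/5b +440.367ms=4/5b
4) 3082.569ms=28/5b +440.367ms=4/5b
5) 3522.936ms=32/5b +440.367ms=4/5b
6) 3963.303ms=36/5b +440.367ms=4/5b
Σ=8b of 8 (109bpm 4/4) — PASS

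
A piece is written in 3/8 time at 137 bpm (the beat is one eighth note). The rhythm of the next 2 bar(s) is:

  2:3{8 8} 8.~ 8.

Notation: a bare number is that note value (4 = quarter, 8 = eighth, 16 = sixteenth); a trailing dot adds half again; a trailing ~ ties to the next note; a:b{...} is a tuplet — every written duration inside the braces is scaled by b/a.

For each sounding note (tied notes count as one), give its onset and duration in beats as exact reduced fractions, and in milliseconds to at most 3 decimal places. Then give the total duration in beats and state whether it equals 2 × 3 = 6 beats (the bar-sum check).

1) 0.0ms=0b +656.934ms=3/2b
2) 656.934ms=3/2b +656.934ms=3/2b
3) 1313.869ms=3b +1313.869ms=3b
Σ=6b of 6 (137bpm 3/8) — PASS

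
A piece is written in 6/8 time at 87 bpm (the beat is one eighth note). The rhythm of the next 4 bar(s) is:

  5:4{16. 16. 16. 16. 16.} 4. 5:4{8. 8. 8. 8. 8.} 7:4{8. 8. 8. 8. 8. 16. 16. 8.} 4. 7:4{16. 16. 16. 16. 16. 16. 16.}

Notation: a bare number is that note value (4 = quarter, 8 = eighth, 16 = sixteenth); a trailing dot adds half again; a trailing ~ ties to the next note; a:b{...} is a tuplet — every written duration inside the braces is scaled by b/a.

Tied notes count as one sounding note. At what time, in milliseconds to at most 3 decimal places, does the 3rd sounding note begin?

1. 0.0ms @ 0 + 413.793ms (3/5)
2. 413.793ms @ 3/5 + 413.793ms (3/5)
3. 827.586ms @ 6/5 + 413.793ms (3/5)
4. 1241.379ms @ 9/5 + 413.793ms (3/5)
5. 1655.172ms @ 12/5 + 413.793ms (3/5)
6. 2068.966ms @ 3 + 2068.966ms (3)
7. 4137.931ms @ 6 + 827.586ms (6/5)
8. 4965.517ms @ 36/5 + 827.586ms (6/5)
9. 5793.103ms @ 42/5 + 827.586ms (6/5)
10. 6620.69ms @ 48/5 + 827.586ms (6/5)
11. 7448.276ms @ 54/5 + 827.586ms (6/5)
12. 8275.862ms @ 12 + 591.133ms (6/7)
13. 8866.995ms @ 90/7 + 591.133ms (6/7)
14. 9458.128ms @ 96/7 + 591.133ms (6/7)
15. 10049.261ms @ 102/7 + 591.133ms (6/7)
16. 10640.394ms @ 108/7 + 591.133ms (6/7)
17. 11231.527ms @ 114/7 + 295.567ms (3/7)
18. 11527.094ms @ 117/7 + 295.567ms (3/7)
19. 11822.66ms @ 120/7 + 591.133ms (6/7)
20. 12413.793ms @ 18 + 2068.966ms (3)
21. 14482.759ms @ 21 + 295.567ms (3/7)
22. 14778.325ms @ 150/7 + 295.567ms (3/7)
23. 15073.892ms @ 153/7 + 295.567ms (3/7)
24. 15369.458ms @ 156/7 + 295.567ms (3/7)
25. 15665.025ms @ 159/7 + 295.567ms (3/7)
26. 15960.591ms @ 162/7 + 295.567ms (3/7)
27. 16256.158ms @ 165/7 + 295.567ms (3/7)

note 3 onset = 6/5b = 827.586ms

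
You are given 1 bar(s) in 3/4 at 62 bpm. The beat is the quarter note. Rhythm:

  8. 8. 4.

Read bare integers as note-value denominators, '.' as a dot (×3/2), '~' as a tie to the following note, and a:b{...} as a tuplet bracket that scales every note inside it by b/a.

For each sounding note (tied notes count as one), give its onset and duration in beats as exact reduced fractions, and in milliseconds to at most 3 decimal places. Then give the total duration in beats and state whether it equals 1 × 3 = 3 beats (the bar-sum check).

1) 0.0ms=0b +725.806ms=3/4b
2) 725.806ms=3/4b +725.806ms=3/4b
3) 1451.613ms=3/2b +1451.613ms=3/2b
Σ=3b of 3 (62bpm 3/4) — PASS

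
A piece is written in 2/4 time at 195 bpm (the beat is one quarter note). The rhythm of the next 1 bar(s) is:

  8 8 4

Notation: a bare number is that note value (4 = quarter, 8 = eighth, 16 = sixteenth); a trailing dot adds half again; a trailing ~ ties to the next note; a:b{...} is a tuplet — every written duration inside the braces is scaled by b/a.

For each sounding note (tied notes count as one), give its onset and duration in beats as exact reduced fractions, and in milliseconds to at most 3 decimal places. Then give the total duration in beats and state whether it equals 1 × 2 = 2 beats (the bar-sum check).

1) 0.0ms=0b +153.846ms=1/2b
2) 153.846ms=1/2b +153.846ms=1/2b
3) 307.692ms=1b +307.692ms=1b
Σ=2b of 2 (195bpm 2/4) — PASS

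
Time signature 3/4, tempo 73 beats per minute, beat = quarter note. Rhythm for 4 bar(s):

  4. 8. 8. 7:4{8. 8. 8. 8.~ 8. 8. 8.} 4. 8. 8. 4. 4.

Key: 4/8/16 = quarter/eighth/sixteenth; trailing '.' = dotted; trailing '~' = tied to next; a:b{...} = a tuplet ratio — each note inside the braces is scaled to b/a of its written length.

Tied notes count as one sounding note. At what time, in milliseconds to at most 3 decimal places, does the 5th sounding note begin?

1. 0.0ms @ 0 + 1232.877ms (3/2)
2. 1232.877ms @ 3/2 + 616.438ms (3/4)
3. 1849.315ms @ 9/4 + 616.438ms (3/4)
4. 2465.753ms @ 3 + 352.25ms (3/7)
5. 2818.004ms @ 24/7 + 352.25ms (3/7)
6. 3170.254ms @ 27/7 + 352.25ms (3/7)
7. 3522.505ms @ 30/7 + 704.501ms (6/7)
8. 4227.006ms @ 36/7 + 352.25ms (3/7)
9. 4579.256ms @ 39/7 + 352.25ms (3/7)
10. 4931.507ms @ 6 + 1232.877ms (3/2)
11. 6164.384ms @ 15/2 + 616.438ms (3/4)
12. 6780.822ms @ 33/4 + 616.438ms (3/4)
13. 7397.26ms @ 9 + 1232.877ms (3/2)
14. 8630.137ms @ 21/2 + 1232.877ms (3/2)

note 5 onset = 24/7b = 2818.004ms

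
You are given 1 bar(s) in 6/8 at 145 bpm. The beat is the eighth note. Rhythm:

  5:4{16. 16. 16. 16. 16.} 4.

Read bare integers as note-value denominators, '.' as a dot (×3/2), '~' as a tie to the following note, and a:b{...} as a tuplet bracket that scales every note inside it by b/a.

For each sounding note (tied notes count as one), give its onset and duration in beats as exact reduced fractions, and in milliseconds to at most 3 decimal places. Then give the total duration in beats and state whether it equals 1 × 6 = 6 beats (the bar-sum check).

1) 0.0ms=0b +248.276ms=3/5b
2) 248.276ms=3/5b +248.276ms=3/5b
3) 496.552ms=6/5b +248.276ms=3/5b
4) 744.828ms=9/5b +248.276ms=3/5b
5) 993.103ms=12/5b +248.276ms=3/5b
6) 1241.379ms=3b +1241.379ms=3b
Σ=6b of 6 (145bpm 6/8) — PASS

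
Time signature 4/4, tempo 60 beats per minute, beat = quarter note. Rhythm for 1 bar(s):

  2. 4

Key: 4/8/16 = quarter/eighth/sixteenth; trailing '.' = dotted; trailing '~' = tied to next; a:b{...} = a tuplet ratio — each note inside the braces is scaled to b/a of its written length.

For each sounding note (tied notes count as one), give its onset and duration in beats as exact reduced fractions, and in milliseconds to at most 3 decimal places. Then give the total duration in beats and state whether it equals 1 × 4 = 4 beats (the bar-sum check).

1) 0.0ms=0b +3000.0ms=3b
2) 3000.0ms=3b +1000.0ms=1b
Σ=4b of 4 (60bpm 4/4) — PASS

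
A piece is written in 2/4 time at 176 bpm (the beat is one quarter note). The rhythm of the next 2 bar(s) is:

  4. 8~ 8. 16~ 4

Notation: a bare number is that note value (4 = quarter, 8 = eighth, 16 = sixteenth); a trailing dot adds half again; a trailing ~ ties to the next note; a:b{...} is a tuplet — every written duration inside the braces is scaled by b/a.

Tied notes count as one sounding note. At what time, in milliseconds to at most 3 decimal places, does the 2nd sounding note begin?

1. 0.0ms @ 0 + 511.364ms (3/2)
2. 511.364ms @ 3/2 + 426.136ms (5/4)
3. 937.5ms @ 11/4 + 426.136ms (5/4)

note 2 onset = 3/2b = 511.364ms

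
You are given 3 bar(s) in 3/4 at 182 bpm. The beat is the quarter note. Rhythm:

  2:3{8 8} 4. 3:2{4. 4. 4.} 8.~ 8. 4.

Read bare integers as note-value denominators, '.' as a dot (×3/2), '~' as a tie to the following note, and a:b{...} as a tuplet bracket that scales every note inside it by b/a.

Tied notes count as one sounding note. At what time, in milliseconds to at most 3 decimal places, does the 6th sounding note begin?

1. 0.0ms @ 0 + 247.253ms (3/4)
2. 247.253ms @ 3/4 + 247.253ms (3/4)
3. 494.505ms @ 3/2 + 494.505ms (3/2)
4. 989.011ms @ 3 + 329.67ms (1)
5. 1318.681ms @ 4 + 329.67ms (1)
6. 1648.352ms @ 5 + 329.67ms (1)
7. 1978.022ms @ 6 + 494.505ms (3/2)
8. 2472.527ms @ 15/2 + 494.505ms (3/2)

note 6 onset = 5b = 1648.352ms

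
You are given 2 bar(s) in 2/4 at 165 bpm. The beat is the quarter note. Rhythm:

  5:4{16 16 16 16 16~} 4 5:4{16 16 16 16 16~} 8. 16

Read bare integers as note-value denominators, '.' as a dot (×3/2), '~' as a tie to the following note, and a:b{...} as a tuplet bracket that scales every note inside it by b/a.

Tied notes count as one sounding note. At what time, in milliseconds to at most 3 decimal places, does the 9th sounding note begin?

note 9 onset = 13/5b = 945.455ms

1. 0.0ms @ 0 + 72.727ms (1/5)
2. 72.727ms @ 1/5 + 72.727ms (1/5)
3. 145.455ms @ 2/5 + 72.727ms (1/5)
4. 218.182ms @ 3/5 + 72.727ms (1/5)
5. 290.909ms @ 4/5 + 436.364ms (6/5)
6. 727.273ms @ 2 + 72.727ms (1/5)
7. 800.0ms @ 11/5 + 72.727ms (1/5)
8. 872.727ms @ 12/5 + 72.727ms (1/5)
9. 945.455ms @ 13/5 + 72.727ms (1/5)
10. 1018.182ms @ 14/5 + 345.455ms (19/20)
11. 1363.636ms @ 15/4 + 90.909ms (1/4)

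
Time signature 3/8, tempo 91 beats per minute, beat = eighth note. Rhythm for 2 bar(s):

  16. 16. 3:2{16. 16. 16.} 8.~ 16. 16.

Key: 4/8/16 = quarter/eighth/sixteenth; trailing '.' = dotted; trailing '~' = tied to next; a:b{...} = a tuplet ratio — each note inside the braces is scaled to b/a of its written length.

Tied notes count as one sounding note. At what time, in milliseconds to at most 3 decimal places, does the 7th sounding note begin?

note 7 onset = 21/4b = 3461.538ms

1. 0.0ms @ 0 + 494.505ms (3/4)
2. 494.505ms @ 3/4 + 494.505ms (3/4)
3. 989.011ms @ 3/2 + 329.67ms (1/2)
4. 1318.681ms @ 2 + 329.67ms (1/2)
5. 1648.352ms @ 5/2 + 329.67ms (1/2)
6. 1978.022ms @ 3 + 1483.516ms (9/4)
7. 3461.538ms @ 21/4 + 494.505ms (3/4)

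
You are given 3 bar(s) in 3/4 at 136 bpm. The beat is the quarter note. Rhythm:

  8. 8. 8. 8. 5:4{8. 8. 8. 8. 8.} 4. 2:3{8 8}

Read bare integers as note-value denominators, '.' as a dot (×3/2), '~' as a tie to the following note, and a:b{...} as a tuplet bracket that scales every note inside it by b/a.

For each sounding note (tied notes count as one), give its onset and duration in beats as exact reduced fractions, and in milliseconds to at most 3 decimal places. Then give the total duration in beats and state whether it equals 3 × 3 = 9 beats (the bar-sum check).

1) 0.0ms=0b +330.882ms=3/4b
2) 330.882ms=3/4b +330.882ms=3/4b
3) 661.765ms=3/2b +330.882ms=3/4b
4) 992.647ms=9/4b +330.882ms=3/4b
5) 1323.529ms=3b +264.706ms=3/5b
6) 1588.235ms=18/5b +264.706ms=3/5b
7) 1852.941ms=21/5b +264.706ms=3/5b
8) 2117.647ms=24/5b +264.706ms=3/5b
9) 2382.353ms=27/5b +264.706ms=3/5b
10) 2647.059ms=6b +661.765ms=3/2b
11) 3308.824ms=15/2b +330.882ms=3/4b
12) 3639.706ms=33/4b +330.882ms=3/4b
Σ=9b of 9 (136bpm 3/4) — PASS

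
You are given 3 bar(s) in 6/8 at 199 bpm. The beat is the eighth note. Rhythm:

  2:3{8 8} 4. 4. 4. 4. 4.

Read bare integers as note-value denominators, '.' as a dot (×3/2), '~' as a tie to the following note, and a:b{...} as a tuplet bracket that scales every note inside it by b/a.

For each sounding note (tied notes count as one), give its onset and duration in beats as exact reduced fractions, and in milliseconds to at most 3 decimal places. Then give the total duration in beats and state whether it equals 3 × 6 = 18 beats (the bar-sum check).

1) 0.0ms=0b +452.261ms=3/2b
2) 452.261ms=3/2b +452.261ms=3/2b
3) 904.523ms=3b +904.523ms=3b
4) 1809.045ms=6b +904.523ms=3b
5) 2713.568ms=9b +904.523ms=3b
6) 3618.09ms=12b +904.523ms=3b
7) 4522.613ms=15b +904.523ms=3b
Σ=18b of 18 (199bpm 6/8) — PASS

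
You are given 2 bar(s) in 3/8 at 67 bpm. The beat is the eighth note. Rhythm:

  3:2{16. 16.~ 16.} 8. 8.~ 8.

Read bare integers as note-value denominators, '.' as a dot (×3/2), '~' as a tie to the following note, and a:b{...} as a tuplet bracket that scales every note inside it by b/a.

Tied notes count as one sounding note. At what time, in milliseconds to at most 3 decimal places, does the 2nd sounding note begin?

note 2 onset = 1/2b = 447.761ms

1. 0.0ms @ 0 + 447.761ms (1/2)
2. 447.761ms @ 1/2 + 895.522ms (1)
3. 1343.284ms @ 3/2 + 1343.284ms (3/2)
4. 2686.567ms @ 3 + 2686.567ms (3)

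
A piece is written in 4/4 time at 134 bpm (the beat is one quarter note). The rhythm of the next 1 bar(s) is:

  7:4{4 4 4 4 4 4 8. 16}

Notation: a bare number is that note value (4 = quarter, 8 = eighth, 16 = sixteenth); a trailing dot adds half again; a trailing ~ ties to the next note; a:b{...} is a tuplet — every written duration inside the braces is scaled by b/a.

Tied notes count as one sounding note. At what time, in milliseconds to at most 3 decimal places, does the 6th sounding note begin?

note 6 onset = 20/7b = 1279.318ms

1. 0.0ms @ 0 + 255.864ms (4/7)
2. 255.864ms @ 4/7 + 255.864ms (4/7)
3. 511.727ms @ 8/7 + 255.864ms (4/7)
4. 767.591ms @ 12/7 + 255.864ms (4/7)
5. 1023.454ms @ 16/7 + 255.864ms (4/7)
6. 1279.318ms @ 20/7 + 255.864ms (4/7)
7. 1535.181ms @ 24/7 + 191.898ms (3/7)
8. 1727.079ms @ 27/7 + 63.966ms (1/7)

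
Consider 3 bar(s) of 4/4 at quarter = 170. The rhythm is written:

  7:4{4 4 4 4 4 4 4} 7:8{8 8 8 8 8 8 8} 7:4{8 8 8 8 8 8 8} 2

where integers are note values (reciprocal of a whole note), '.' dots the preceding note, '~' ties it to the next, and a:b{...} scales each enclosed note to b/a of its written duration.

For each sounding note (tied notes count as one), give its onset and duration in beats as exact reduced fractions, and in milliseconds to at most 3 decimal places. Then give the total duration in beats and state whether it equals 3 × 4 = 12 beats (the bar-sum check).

1) 0.0ms=0b +201.681ms=4/7b
2) 201.681ms=4/7b +201.681ms=4/7b
3) 403.361ms=8/7b +201.681ms=4/7b
4) 605.042ms=12/7b +201.681ms=4/7b
5) 806.723ms=16/7b +201.681ms=4/7b
6) 1008.403ms=20/7b +201.681ms=4/7b
7) 1210.084ms=24/7b +201.681ms=4/7b
8) 1411.765ms=4b +201.681ms=4/7b
9) 1613.445ms=32/7b +201.681ms=4/7b
10) 1815.126ms=36/7b +201.681ms=4/7b
11) 2016.807ms=40/7b +201.681ms=4/7b
12) 2218.487ms=44/7b +201.681ms=4/7b
13) 2420.168ms=48/7b +201.681ms=4/7b
14) 2621.849ms=52/7b +201.681ms=4/7b
15) 2823.529ms=8b +100.84ms=2/7b
16) 2924.37ms=58/7b +100.84ms=2/7b
17) 3025.21ms=60/7b +100.84ms=2/7b
18) 3126.05ms=62/7b +100.84ms=2/7b
19) 3226.891ms=64/7b +100.84ms=2/7b
20) 3327.731ms=66/7b +100.84ms=2/7b
21) 3428.571ms=68/7b +100.84ms=2/7b
22) 3529.412ms=10b +705.882ms=2b
Σ=12b of 12 (170bpm 4/4) — PASS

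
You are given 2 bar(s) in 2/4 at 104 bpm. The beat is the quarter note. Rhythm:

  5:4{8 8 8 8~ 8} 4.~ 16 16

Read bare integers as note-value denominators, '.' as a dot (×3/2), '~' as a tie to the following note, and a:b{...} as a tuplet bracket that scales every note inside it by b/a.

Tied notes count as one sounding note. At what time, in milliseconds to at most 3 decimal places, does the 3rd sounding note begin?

note 3 onset = 4/5b = 461.538ms

1. 0.0ms @ 0 + 230.769ms (2/5)
2. 230.769ms @ 2/5 + 230.769ms (2/5)
3. 461.538ms @ 4/5 + 230.769ms (2/5)
4. 692.308ms @ 6/5 + 461.538ms (4/5)
5. 1153.846ms @ 2 + 1009.615ms (7/4)
6. 2163.462ms @ 15/4 + 144.231ms (1/4)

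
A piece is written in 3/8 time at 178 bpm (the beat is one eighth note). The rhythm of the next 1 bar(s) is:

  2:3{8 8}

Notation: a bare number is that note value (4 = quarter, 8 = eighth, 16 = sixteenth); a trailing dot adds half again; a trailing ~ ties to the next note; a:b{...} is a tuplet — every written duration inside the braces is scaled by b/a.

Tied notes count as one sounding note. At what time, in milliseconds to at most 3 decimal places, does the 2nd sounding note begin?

note 2 onset = 3/2b = 505.618ms

1. 0.0ms @ 0 + 505.618ms (3/2)
2. 505.618ms @ 3/2 + 505.618ms (3/2)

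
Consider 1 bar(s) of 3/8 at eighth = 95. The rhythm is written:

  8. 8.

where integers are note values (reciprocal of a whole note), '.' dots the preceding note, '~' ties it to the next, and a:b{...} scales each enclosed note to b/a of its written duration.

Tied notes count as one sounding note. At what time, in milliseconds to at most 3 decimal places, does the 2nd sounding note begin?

note 2 onset = 3/2b = 947.368ms

1. 0.0ms @ 0 + 947.368ms (3/2)
2. 947.368ms @ 3/2 + 947.368ms (3/2)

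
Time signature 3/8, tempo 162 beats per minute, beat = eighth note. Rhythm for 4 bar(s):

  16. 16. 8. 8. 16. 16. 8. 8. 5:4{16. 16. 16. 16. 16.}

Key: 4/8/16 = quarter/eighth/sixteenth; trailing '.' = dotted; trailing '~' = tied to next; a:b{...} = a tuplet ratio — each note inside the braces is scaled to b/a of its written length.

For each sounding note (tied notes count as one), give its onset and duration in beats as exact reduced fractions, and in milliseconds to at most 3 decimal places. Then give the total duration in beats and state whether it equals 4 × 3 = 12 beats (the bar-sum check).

1) 0.0ms=0b +277.778ms=3/4b
2) 277.778ms=3/4b +277.778ms=3/4b
3) 555.556ms=3/2b +555.556ms=3/2b
4) 1111.111ms=3b +555.556ms=3/2b
5) 1666.667ms=9/2b +277.778ms=3/4b
6) 1944.444ms=21/4b +277.778ms=3/4b
7) 2222.222ms=6b +555.556ms=3/2b
8) 2777.778ms=15/2b +555.556ms=3/2b
9) 3333.333ms=9b +222.222ms=3/5b
10) 3555.556ms=48/5b +222.222ms=3/5b
11) 3777.778ms=51/5b +222.222ms=3/5b
12) 4000.0ms=54/5b +222.222ms=3/5b
13) 4222.222ms=57/5b +222.222ms=3/5b
Σ=12b of 12 (162bpm 3/8) — PASS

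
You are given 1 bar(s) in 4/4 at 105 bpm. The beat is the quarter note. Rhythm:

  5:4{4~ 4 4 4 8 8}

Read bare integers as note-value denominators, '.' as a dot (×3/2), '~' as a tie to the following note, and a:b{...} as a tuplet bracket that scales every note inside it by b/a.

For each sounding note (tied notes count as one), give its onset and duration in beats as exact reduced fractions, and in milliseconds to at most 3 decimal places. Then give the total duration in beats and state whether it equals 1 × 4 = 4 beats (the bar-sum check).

1) 0.0ms=0b +914.286ms=8/5b
2) 914.286ms=8/5b +457.143ms=4/5b
3) 1371.429ms=12/5b +457.143ms=4/5b
4) 1828.571ms=16/5b +228.571ms=2/5b
5) 2057.143ms=18/5b +228.571ms=2/5b
Σ=4b of 4 (105bpm 4/4) — PASS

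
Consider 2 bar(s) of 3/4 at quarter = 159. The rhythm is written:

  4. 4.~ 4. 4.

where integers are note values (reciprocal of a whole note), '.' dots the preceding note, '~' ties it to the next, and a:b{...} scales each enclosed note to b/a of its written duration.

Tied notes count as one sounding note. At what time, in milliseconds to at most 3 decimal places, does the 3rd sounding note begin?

note 3 onset = 9/2b = 1698.113ms

1. 0.0ms @ 0 + 566.038ms (3/2)
2. 566.038ms @ 3/2 + 1132.075ms (3)
3. 1698.113ms @ 9/2 + 566.038ms (3/2)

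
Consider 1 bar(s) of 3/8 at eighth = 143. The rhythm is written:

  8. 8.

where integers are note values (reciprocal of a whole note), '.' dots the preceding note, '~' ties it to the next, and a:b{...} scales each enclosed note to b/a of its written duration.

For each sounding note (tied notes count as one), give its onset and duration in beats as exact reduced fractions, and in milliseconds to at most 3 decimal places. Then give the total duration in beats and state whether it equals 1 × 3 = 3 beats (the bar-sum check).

1) 0.0ms=0b +629.371ms=3/2b
2) 629.371ms=3/2b +629.371ms=3/2b
Σ=3b of 3 (143bpm 3/8) — PASS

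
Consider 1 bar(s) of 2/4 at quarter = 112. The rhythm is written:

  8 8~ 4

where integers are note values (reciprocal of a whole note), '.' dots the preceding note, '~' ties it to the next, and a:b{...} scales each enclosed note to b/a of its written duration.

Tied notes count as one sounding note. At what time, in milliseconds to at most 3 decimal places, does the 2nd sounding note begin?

note 2 onset = 1/2b = 267.857ms

1. 0.0ms @ 0 + 267.857ms (1/2)
2. 267.857ms @ 1/2 + 803.571ms (3/2)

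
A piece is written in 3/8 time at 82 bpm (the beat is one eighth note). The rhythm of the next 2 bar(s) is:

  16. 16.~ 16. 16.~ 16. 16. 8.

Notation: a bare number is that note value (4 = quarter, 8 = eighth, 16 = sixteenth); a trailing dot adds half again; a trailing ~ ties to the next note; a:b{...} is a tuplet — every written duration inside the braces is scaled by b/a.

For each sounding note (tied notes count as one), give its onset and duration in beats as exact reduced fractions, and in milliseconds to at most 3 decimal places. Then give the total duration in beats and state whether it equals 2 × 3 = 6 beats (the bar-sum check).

1) 0.0ms=0b +548.78ms=3/4b
2) 548.78ms=3/4b +1097.561ms=3/2b
3) 1646.341ms=9/4b +1097.561ms=3/2b
4) 2743.902ms=15/4b +548.78ms=3/4b
5) 3292.683ms=9/2b +1097.561ms=3/2b
Σ=6b of 6 (82bpm 3/8) — PASS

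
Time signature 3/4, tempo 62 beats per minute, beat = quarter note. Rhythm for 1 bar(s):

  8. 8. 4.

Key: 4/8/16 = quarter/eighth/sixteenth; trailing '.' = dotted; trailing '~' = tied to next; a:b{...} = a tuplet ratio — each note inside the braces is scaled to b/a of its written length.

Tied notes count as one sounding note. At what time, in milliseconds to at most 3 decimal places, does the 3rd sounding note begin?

note 3 onset = 3/2b = 1451.613ms

1. 0.0ms @ 0 + 725.806ms (3/4)
2. 725.806ms @ 3/4 + 725.806ms (3/4)
3. 1451.613ms @ 3/2 + 1451.613ms (3/2)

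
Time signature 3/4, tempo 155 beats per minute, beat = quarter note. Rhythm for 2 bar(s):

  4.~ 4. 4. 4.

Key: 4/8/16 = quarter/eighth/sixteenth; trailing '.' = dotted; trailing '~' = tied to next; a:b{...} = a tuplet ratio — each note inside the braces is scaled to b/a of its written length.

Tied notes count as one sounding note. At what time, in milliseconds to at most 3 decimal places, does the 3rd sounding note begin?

1. 0.0ms @ 0 + 1161.29ms (3)
2. 1161.29ms @ 3 + 580.645ms (3/2)
3. 1741.935ms @ 9/2 + 580.645ms (3/2)

note 3 onset = 9/2b = 1741.935ms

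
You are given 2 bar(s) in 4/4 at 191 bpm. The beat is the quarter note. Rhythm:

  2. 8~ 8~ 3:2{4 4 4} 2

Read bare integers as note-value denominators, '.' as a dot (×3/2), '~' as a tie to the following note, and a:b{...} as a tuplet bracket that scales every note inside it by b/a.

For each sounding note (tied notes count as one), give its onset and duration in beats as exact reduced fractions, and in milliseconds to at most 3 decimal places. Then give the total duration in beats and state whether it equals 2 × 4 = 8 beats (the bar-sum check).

1) 0.0ms=0b +942.408ms=3b
2) 942.408ms=3b +523.56ms=5/3b
3) 1465.969ms=14/3b +209.424ms=2/3b
4) 1675.393ms=16/3b +209.424ms=2/3b
5) 1884.817ms=6b +628.272ms=2b
Σ=8b of 8 (191bpm 4/4) — PASS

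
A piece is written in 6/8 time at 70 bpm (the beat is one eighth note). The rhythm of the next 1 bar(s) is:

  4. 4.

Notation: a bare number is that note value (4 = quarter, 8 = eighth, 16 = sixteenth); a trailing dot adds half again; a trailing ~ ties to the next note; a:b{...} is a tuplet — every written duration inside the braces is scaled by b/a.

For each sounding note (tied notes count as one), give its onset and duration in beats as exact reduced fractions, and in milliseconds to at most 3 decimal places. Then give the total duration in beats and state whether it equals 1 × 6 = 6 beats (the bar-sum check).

1) 0.0ms=0b +2571.429ms=3b
2) 2571.429ms=3b +2571.429ms=3b
Σ=6b of 6 (70bpm 6/8) — PASS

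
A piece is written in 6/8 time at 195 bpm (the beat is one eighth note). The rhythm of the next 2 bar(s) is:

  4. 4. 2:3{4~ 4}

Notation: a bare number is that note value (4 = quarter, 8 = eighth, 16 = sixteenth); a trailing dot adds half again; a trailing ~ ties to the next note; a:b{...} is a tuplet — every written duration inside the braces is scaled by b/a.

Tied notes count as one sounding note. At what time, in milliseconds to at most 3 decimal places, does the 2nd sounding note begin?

note 2 onset = 3b = 923.077ms

1. 0.0ms @ 0 + 923.077ms (3)
2. 923.077ms @ 3 + 923.077ms (3)
3. 1846.154ms @ 6 + 1846.154ms (6)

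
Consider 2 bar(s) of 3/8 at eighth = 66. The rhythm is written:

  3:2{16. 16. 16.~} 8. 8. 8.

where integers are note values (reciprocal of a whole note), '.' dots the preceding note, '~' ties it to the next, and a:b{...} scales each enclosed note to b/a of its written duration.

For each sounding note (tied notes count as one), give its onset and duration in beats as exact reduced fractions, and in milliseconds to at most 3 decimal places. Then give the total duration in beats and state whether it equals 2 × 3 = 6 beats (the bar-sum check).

1) 0.0ms=0b +454.545ms=1/2b
2) 454.545ms=1/2b +454.545ms=1/2b
3) 909.091ms=1b +1818.182ms=2b
4) 2727.273ms=3b +1363.636ms=3/2b
5) 4090.909ms=9/2b +1363.636ms=3/2b
Σ=6b of 6 (66bpm 3/8) — PASS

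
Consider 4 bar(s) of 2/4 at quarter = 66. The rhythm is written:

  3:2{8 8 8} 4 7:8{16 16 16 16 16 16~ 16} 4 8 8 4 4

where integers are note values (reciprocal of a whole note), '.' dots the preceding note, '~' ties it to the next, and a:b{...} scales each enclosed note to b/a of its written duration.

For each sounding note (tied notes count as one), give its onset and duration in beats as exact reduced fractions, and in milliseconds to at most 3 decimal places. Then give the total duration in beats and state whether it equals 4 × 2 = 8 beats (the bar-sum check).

1) 0.0ms=0b +303.03ms=1/3b
2) 303.03ms=1/3b +303.03ms=1/3b
3) 606.061ms=2/3b +303.03ms=1/3b
4) 909.091ms=1b +909.091ms=1b
5) 1818.182ms=2b +259.74ms=2/7b
6) 2077.922ms=16/7b +259.74ms=2/7b
7) 2337.662ms=18/7b +259.74ms=2/7b
8) 2597.403ms=20/7b +259.74ms=2/7b
9) 2857.143ms=22/7b +259.74ms=2/7b
10) 3116.883ms=24/7b +519.481ms=4/7b
11) 3636.364ms=4b +909.091ms=1b
12) 4545.455ms=5b +454.545ms=1/2b
13) 5000.0ms=11/2b +454.545ms=1/2b
14) 5454.545ms=6b +909.091ms=1b
15) 6363.636ms=7b +909.091ms=1b
Σ=8b of 8 (66bpm 2/4) — PASS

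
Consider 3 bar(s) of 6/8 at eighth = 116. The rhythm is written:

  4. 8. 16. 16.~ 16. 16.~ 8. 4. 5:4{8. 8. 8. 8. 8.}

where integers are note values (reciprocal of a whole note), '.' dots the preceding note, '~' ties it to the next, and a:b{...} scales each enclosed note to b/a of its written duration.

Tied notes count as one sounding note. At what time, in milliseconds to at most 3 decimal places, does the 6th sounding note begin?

1. 0.0ms @ 0 + 1551.724ms (3)
2. 1551.724ms @ 3 + 775.862ms (3/2)
3. 2327.586ms @ 9/2 + 387.931ms (3/4)
4. 2715.517ms @ 21/4 + 775.862ms (3/2)
5. 3491.379ms @ 27/4 + 1163.793ms (9/4)
6. 4655.172ms @ 9 + 1551.724ms (3)
7. 6206.897ms @ 12 + 620.69ms (6/5)
8. 6827.586ms @ 66/5 + 620.69ms (6/5)
9. 7448.276ms @ 72/5 + 620.69ms (6/5)
10. 8068.966ms @ 78/5 + 620.69ms (6/5)
11. 8689.655ms @ 84/5 + 620.69ms (6/5)

note 6 onset = 9b = 4655.172ms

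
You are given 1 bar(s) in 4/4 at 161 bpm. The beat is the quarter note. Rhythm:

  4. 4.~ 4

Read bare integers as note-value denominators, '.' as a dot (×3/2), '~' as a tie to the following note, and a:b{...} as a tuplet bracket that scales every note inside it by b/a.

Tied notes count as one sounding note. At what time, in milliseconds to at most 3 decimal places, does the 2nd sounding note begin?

note 2 onset = 3/2b = 559.006ms

1. 0.0ms @ 0 + 559.006ms (3/2)
2. 559.006ms @ 3/2 + 931.677ms (5/2)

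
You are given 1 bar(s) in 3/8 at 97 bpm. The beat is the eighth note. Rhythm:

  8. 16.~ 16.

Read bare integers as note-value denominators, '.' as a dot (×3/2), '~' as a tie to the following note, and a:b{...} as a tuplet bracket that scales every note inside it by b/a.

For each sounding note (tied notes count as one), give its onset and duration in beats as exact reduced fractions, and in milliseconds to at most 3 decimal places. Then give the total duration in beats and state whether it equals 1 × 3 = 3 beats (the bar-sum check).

1) 0.0ms=0b +927.835ms=3/2b
2) 927.835ms=3/2b +927.835ms=3/2b
Σ=3b of 3 (97bpm 3/8) — PASS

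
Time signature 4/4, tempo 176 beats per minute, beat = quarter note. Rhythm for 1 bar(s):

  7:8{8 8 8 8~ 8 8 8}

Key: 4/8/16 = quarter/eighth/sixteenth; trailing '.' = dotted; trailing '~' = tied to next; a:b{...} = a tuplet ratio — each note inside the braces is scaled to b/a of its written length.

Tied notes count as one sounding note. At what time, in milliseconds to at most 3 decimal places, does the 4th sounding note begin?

note 4 onset = 12/7b = 584.416ms

1. 0.0ms @ 0 + 194.805ms (4/7)
2. 194.805ms @ 4/7 + 194.805ms (4/7)
3. 389.61ms @ 8/7 + 194.805ms (4/7)
4. 584.416ms @ 12/7 + 389.61ms (8/7)
5. 974.026ms @ 20/7 + 194.805ms (4/7)
6. 1168.831ms @ 24/7 + 194.805ms (4/7)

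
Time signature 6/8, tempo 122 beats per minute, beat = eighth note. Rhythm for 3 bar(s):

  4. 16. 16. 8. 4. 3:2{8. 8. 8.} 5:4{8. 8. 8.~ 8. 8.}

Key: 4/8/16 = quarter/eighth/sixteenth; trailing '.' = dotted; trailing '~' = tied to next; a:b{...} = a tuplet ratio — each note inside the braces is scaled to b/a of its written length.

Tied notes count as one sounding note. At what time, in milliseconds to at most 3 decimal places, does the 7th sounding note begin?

note 7 onset = 10b = 4918.033ms

1. 0.0ms @ 0 + 1475.41ms (3)
2. 1475.41ms @ 3 + 368.852ms (3/4)
3. 1844.262ms @ 15/4 + 368.852ms (3/4)
4. 2213.115ms @ 9/2 + 737.705ms (3/2)
5. 2950.82ms @ 6 + 1475.41ms (3)
6. 4426.23ms @ 9 + 491.803ms (1)
7. 4918.033ms @ 10 + 491.803ms (1)
8. 5409.836ms @ 11 + 491.803ms (1)
9. 5901.639ms @ 12 + 590.164ms (6/5)
10. 6491.803ms @ 66/5 + 590.164ms (6/5)
11. 7081.967ms @ 72/5 + 1180.328ms (12/5)
12. 8262.295ms @ 84/5 + 590.164ms (6/5)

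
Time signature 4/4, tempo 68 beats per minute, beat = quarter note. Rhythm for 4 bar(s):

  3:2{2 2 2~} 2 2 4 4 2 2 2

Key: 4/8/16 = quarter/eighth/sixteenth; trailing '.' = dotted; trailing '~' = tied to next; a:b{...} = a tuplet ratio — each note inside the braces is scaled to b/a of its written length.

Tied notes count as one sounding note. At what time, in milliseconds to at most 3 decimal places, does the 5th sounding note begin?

note 5 onset = 8b = 7058.824ms

1. 0.0ms @ 0 + 1176.471ms (4/3)
2. 1176.471ms @ 4/3 + 1176.471ms (4/3)
3. 2352.941ms @ 8/3 + 2941.176ms (10/3)
4. 5294.118ms @ 6 + 1764.706ms (2)
5. 7058.824ms @ 8 + 882.353ms (1)
6. 7941.176ms @ 9 + 882.353ms (1)
7. 8823.529ms @ 10 + 1764.706ms (2)
8. 10588.235ms @ 12 + 1764.706ms (2)
9. 12352.941ms @ 14 + 1764.706ms (2)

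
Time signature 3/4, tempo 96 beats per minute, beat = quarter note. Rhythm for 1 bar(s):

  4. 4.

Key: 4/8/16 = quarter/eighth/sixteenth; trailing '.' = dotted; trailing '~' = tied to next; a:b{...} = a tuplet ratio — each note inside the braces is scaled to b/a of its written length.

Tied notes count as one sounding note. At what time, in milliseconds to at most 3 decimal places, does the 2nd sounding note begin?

note 2 onset = 3/2b = 937.5ms

1. 0.0ms @ 0 + 937.5ms (3/2)
2. 937.5ms @ 3/2 + 937.5ms (3/2)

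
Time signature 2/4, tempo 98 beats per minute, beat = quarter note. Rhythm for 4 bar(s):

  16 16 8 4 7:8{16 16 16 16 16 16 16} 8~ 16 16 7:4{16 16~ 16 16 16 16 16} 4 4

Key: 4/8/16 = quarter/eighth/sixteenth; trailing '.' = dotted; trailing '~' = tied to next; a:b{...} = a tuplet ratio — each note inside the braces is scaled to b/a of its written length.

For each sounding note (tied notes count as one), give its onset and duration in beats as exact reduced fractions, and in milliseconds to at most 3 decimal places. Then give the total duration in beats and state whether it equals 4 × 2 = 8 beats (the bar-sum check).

1) 0.0ms=0b +153.061ms=1/4b
2) 153.061ms=1/4b +153.061ms=1/4b
3) 306.122ms=1/2b +306.122ms=1/2b
4) 612.245ms=1b +612.245ms=1b
5) 1224.49ms=2b +174.927ms=2/7b
6) 1399.417ms=16/7b +174.927ms=2/7b
7) 1574.344ms=18/7b +174.927ms=2/7b
8) 1749.271ms=20/7b +174.927ms=2/7b
9) 1924.198ms=22/7b +174.927ms=2/7b
10) 2099.125ms=24/7b +174.927ms=2/7b
11) 2274.052ms=26/7b +174.927ms=2/7b
12) 2448.98ms=4b +459.184ms=3/4b
13) 2908.163ms=19/4b +153.061ms=1/4b
14) 3061.224ms=5b +87.464ms=1/7b
15) 3148.688ms=36/7b +174.927ms=2/7b
16) 3323.615ms=38/7b +87.464ms=1/7b
17) 3411.079ms=39/7b +87.464ms=1/7b
18) 3498.542ms=40/7b +87.464ms=1/7b
19) 3586.006ms=41/7b +87.464ms=1/7b
20) 3673.469ms=6b +612.245ms=1b
21) 4285.714ms=7b +612.245ms=1b
Σ=8b of 8 (98bpm 2/4) — PASS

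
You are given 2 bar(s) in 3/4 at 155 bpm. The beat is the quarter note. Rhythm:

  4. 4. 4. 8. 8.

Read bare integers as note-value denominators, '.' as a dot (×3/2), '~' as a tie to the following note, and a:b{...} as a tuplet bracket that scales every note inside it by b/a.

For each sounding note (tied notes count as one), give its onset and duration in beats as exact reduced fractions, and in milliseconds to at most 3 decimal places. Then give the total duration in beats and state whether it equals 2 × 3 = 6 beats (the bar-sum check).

1) 0.0ms=0b +580.645ms=3/2b
2) 580.645ms=3/2b +580.645ms=3/2b
3) 1161.29ms=3b +580.645ms=3/2b
4) 1741.935ms=9/2b +290.323ms=3/4b
5) 2032.258ms=21/4b +290.323ms=3/4b
Σ=6b of 6 (155bpm 3/4) — PASS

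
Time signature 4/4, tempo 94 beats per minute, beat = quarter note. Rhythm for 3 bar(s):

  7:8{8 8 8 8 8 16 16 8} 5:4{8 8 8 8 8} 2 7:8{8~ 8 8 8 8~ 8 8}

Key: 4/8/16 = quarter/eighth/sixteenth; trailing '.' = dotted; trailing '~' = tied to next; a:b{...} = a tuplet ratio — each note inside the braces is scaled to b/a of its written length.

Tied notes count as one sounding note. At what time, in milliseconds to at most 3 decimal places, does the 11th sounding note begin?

1. 0.0ms @ 0 + 364.742ms (4/7)
2. 364.742ms @ 4/7 + 364.742ms (4/7)
3. 729.483ms @ 8/7 + 364.742ms (4/7)
4. 1094.225ms @ 12/7 + 364.742ms (4/7)
5. 1458.967ms @ 16/7 + 364.742ms (4/7)
6. 1823.708ms @ 20/7 + 182.371ms (2/7)
7. 2006.079ms @ 22/7 + 182.371ms (2/7)
8. 2188.45ms @ 24/7 + 364.742ms (4/7)
9. 2553.191ms @ 4 + 255.319ms (2/5)
10. 2808.511ms @ 22/5 + 255.319ms (2/5)
11. 3063.83ms @ 24/5 + 255.319ms (2/5)
12. 3319.149ms @ 26/5 + 255.319ms (2/5)
13. 3574.468ms @ 28/5 + 255.319ms (2/5)
14. 3829.787ms @ 6 + 1276.596ms (2)
15. 5106.383ms @ 8 + 729.483ms (8/7)
16. 5835.866ms @ 64/7 + 364.742ms (4/7)
17. 6200.608ms @ 68/7 + 364.742ms (4/7)
18. 6565.35ms @ 72/7 + 729.483ms (8/7)
19. 7294.833ms @ 80/7 + 364.742ms (4/7)

note 11 onset = 24/5b = 3063.83ms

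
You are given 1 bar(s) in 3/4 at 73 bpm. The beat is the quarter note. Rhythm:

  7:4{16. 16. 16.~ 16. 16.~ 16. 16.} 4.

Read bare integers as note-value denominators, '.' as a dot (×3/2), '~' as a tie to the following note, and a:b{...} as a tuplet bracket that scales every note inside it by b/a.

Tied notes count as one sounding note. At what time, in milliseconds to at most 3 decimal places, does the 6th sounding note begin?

1. 0.0ms @ 0 + 176.125ms (3/14)
2. 176.125ms @ 3/14 + 176.125ms (3/14)
3. 352.25ms @ 3/7 + 352.25ms (3/7)
4. 704.501ms @ 6/7 + 352.25ms (3/7)
5. 1056.751ms @ 9/7 + 176.125ms (3/14)
6. 1232.877ms @ 3/2 + 1232.877ms (3/2)

note 6 onset = 3/2b = 1232.877ms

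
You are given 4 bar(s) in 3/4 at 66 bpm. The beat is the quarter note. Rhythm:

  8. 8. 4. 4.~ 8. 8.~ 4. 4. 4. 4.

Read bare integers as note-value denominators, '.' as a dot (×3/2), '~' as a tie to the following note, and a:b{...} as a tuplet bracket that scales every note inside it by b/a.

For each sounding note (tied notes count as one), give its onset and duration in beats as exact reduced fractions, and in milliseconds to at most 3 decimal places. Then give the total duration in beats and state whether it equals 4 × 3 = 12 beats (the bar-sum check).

1) 0.0ms=0b +681.818ms=3/4b
2) 681.818ms=3/4b +681.818ms=3/4b
3) 1363.636ms=3/2b +1363.636ms=3/2b
4) 2727.273ms=3b +2045.455ms=9/4b
5) 4772.727ms=21/4b +2045.455ms=9/4b
6) 6818.182ms=15/2b +1363.636ms=3/2b
7) 8181.818ms=9b +1363.636ms=3/2b
8) 9545.455ms=21/2b +1363.636ms=3/2b
Σ=12b of 12 (66bpm 3/4) — PASS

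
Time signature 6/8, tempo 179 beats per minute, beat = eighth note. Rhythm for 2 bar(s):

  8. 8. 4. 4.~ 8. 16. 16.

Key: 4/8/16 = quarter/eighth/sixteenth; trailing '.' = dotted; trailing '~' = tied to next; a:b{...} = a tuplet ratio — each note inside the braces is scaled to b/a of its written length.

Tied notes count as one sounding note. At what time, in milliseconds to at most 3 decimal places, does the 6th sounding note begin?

1. 0.0ms @ 0 + 502.793ms (3/2)
2. 502.793ms @ 3/2 + 502.793ms (3/2)
3. 1005.587ms @ 3 + 1005.587ms (3)
4. 2011.173ms @ 6 + 1508.38ms (9/2)
5. 3519.553ms @ 21/2 + 251.397ms (3/4)
6. 3770.95ms @ 45/4 + 251.397ms (3/4)

note 6 onset = 45/4b = 3770.95ms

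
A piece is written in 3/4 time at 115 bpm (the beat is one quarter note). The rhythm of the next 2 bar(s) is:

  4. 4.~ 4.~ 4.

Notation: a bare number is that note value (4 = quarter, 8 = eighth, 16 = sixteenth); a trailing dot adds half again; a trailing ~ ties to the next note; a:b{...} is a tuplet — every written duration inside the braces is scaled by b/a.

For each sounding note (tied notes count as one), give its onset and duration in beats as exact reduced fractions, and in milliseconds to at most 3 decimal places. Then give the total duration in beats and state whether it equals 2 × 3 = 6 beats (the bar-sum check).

1) 0.0ms=0b +782.609ms=3/2b
2) 782.609ms=3/2b +2347.826ms=9/2b
Σ=6b of 6 (115bpm 3/4) — PASS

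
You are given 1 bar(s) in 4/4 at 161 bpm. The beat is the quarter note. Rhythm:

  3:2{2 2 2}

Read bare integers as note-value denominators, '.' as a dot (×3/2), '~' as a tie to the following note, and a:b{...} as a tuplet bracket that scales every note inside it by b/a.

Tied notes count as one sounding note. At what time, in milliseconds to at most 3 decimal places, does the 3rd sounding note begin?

1. 0.0ms @ 0 + 496.894ms (4/3)
2. 496.894ms @ 4/3 + 496.894ms (4/3)
3. 993.789ms @ 8/3 + 496.894ms (4/3)

note 3 onset = 8/3b = 993.789ms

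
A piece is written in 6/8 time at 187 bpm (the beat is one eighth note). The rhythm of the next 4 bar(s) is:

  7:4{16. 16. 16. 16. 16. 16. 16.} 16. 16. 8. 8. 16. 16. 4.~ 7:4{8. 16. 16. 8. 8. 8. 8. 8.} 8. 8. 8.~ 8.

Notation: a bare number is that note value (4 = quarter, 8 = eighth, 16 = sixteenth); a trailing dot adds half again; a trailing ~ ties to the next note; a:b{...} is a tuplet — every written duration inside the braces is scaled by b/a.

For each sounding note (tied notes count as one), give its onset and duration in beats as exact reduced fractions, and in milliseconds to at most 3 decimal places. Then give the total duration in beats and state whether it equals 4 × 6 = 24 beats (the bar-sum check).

1) 0.0ms=0b +137.51ms=3/7b
2) 137.51ms=3/7b +137.51ms=3/7b
3) 275.019ms=6/7b +137.51ms=3/7b
4) 412.529ms=9/7b +137.51ms=3/7b
5) 550.038ms=12/7b +137.51ms=3/7b
6) 687.548ms=15/7b +137.51ms=3/7b
7) 825.057ms=18/7b +137.51ms=3/7b
8) 962.567ms=3b +240.642ms=3/4b
9) 1203.209ms=15/4b +240.642ms=3/4b
10) 1443.85ms=9/2b +481.283ms=3/2b
11) 1925.134ms=6b +481.283ms=3/2b
12) 2406.417ms=15/2b +240.642ms=3/4b
13) 2647.059ms=33/4b +240.642ms=3/4b
14) 2887.701ms=9b +1237.586ms=27/7b
15) 4125.286ms=90/7b +137.51ms=3/7b
16) 4262.796ms=93/7b +137.51ms=3/7b
17) 4400.306ms=96/7b +275.019ms=6/7b
18) 4675.325ms=102/7b +275.019ms=6/7b
19) 4950.344ms=108/7b +275.019ms=6/7b
20) 5225.363ms=114/7b +275.019ms=6/7b
21) 5500.382ms=120/7b +275.019ms=6/7b
22) 5775.401ms=18b +481.283ms=3/2b
23) 6256.684ms=39/2b +481.283ms=3/2b
24) 6737.968ms=21b +962.567ms=3b
Σ=24b of 24 (187bpm 6/8) — PASS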